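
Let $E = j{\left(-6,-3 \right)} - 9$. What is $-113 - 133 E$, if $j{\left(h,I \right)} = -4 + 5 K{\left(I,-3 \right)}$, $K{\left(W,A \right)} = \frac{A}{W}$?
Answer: $951$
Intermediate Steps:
$j{\left(h,I \right)} = -4 - \frac{15}{I}$ ($j{\left(h,I \right)} = -4 + 5 \left(- \frac{3}{I}\right) = -4 - \frac{15}{I}$)
$E = -8$ ($E = \left(-4 - \frac{15}{-3}\right) - 9 = \left(-4 - -5\right) - 9 = \left(-4 + 5\right) - 9 = 1 - 9 = -8$)
$-113 - 133 E = -113 - -1064 = -113 + 1064 = 951$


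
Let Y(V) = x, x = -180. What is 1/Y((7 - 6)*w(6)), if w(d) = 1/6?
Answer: -1/180 ≈ -0.0055556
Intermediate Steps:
w(d) = ⅙
Y(V) = -180
1/Y((7 - 6)*w(6)) = 1/(-180) = -1/180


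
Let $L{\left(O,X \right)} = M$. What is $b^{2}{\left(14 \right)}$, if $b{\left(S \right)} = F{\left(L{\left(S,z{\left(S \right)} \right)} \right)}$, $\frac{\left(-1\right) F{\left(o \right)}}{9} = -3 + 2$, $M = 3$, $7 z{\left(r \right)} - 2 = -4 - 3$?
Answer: $81$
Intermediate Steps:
$z{\left(r \right)} = - \frac{5}{7}$ ($z{\left(r \right)} = \frac{2}{7} + \frac{-4 - 3}{7} = \frac{2}{7} + \frac{1}{7} \left(-7\right) = \frac{2}{7} - 1 = - \frac{5}{7}$)
$L{\left(O,X \right)} = 3$
$F{\left(o \right)} = 9$ ($F{\left(o \right)} = - 9 \left(-3 + 2\right) = \left(-9\right) \left(-1\right) = 9$)
$b{\left(S \right)} = 9$
$b^{2}{\left(14 \right)} = 9^{2} = 81$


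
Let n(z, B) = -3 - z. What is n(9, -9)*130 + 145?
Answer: -1415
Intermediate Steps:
n(9, -9)*130 + 145 = (-3 - 1*9)*130 + 145 = (-3 - 9)*130 + 145 = -12*130 + 145 = -1560 + 145 = -1415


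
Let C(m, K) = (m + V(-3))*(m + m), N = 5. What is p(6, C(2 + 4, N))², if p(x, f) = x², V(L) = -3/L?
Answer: 1296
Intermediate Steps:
C(m, K) = 2*m*(1 + m) (C(m, K) = (m - 3/(-3))*(m + m) = (m - 3*(-⅓))*(2*m) = (m + 1)*(2*m) = (1 + m)*(2*m) = 2*m*(1 + m))
p(6, C(2 + 4, N))² = (6²)² = 36² = 1296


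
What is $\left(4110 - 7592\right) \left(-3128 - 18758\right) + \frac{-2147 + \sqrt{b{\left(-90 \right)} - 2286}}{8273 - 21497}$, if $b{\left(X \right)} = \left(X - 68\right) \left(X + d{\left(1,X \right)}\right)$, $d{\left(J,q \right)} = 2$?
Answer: $\frac{53040108305}{696} - \frac{\sqrt{11618}}{13224} \approx 7.6207 \cdot 10^{7}$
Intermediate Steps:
$b{\left(X \right)} = \left(-68 + X\right) \left(2 + X\right)$ ($b{\left(X \right)} = \left(X - 68\right) \left(X + 2\right) = \left(-68 + X\right) \left(2 + X\right)$)
$\left(4110 - 7592\right) \left(-3128 - 18758\right) + \frac{-2147 + \sqrt{b{\left(-90 \right)} - 2286}}{8273 - 21497} = \left(4110 - 7592\right) \left(-3128 - 18758\right) + \frac{-2147 + \sqrt{\left(-136 + \left(-90\right)^{2} - -5940\right) - 2286}}{8273 - 21497} = \left(-3482\right) \left(-21886\right) + \frac{-2147 + \sqrt{\left(-136 + 8100 + 5940\right) - 2286}}{-13224} = 76207052 + \left(-2147 + \sqrt{13904 - 2286}\right) \left(- \frac{1}{13224}\right) = 76207052 + \left(-2147 + \sqrt{11618}\right) \left(- \frac{1}{13224}\right) = 76207052 + \left(\frac{113}{696} - \frac{\sqrt{11618}}{13224}\right) = \frac{53040108305}{696} - \frac{\sqrt{11618}}{13224}$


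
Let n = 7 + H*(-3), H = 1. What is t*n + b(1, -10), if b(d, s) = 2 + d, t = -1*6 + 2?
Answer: -13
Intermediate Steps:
t = -4 (t = -6 + 2 = -4)
n = 4 (n = 7 + 1*(-3) = 7 - 3 = 4)
t*n + b(1, -10) = -4*4 + (2 + 1) = -16 + 3 = -13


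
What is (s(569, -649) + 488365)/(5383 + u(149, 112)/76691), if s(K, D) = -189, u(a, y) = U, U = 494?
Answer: 37438705616/412828147 ≈ 90.688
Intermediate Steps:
u(a, y) = 494
(s(569, -649) + 488365)/(5383 + u(149, 112)/76691) = (-189 + 488365)/(5383 + 494/76691) = 488176/(5383 + 494*(1/76691)) = 488176/(5383 + 494/76691) = 488176/(412828147/76691) = 488176*(76691/412828147) = 37438705616/412828147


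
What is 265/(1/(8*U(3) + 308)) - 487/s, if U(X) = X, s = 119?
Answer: 10469133/119 ≈ 87976.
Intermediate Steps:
265/(1/(8*U(3) + 308)) - 487/s = 265/(1/(8*3 + 308)) - 487/119 = 265/(1/(24 + 308)) - 487*1/119 = 265/(1/332) - 487/119 = 265*332 - 487/119 = 87980 - 487/119 = 10469133/119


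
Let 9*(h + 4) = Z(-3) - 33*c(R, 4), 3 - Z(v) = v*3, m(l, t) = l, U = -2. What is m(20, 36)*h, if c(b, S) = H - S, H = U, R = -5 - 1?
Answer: 1160/3 ≈ 386.67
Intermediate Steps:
R = -6
H = -2
c(b, S) = -2 - S
Z(v) = 3 - 3*v (Z(v) = 3 - v*3 = 3 - 3*v)
h = 58/3 (h = -4 + ((3 - 3*(-3)) - 33*(-2 - 1*4))/9 = -4 + ((3 + 9) - 33*(-2 - 4))/9 = -4 + (12 - 33*(-6))/9 = -4 + (12 + 198)/9 = -4 + (⅑)*210 = -4 + 70/3 = 58/3 ≈ 19.333)
m(20, 36)*h = 20*(58/3) = 1160/3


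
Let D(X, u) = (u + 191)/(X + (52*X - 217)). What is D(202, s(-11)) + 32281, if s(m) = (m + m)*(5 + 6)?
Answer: 19917374/617 ≈ 32281.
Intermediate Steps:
s(m) = 22*m (s(m) = (2*m)*11 = 22*m)
D(X, u) = (191 + u)/(-217 + 53*X) (D(X, u) = (191 + u)/(X + (-217 + 52*X)) = (191 + u)/(-217 + 53*X))
D(202, s(-11)) + 32281 = (191 + 22*(-11))/(-217 + 53*202) + 32281 = (191 - 242)/(-217 + 10706) + 32281 = -51/10489 + 32281 = (1/10489)*(-51) + 32281 = -3/617 + 32281 = 19917374/617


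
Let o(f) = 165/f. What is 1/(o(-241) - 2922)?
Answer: -241/704367 ≈ -0.00034215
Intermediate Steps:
1/(o(-241) - 2922) = 1/(165/(-241) - 2922) = 1/(165*(-1/241) - 2922) = 1/(-165/241 - 2922) = 1/(-704367/241) = -241/704367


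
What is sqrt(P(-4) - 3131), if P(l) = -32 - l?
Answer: 9*I*sqrt(39) ≈ 56.205*I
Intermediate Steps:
sqrt(P(-4) - 3131) = sqrt((-32 - 1*(-4)) - 3131) = sqrt((-32 + 4) - 3131) = sqrt(-28 - 3131) = sqrt(-3159) = 9*I*sqrt(39)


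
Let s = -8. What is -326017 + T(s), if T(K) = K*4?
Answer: -326049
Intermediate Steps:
T(K) = 4*K
-326017 + T(s) = -326017 + 4*(-8) = -326017 - 32 = -326049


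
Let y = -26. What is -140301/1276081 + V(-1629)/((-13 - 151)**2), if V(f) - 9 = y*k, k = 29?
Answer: -4724216041/34321474576 ≈ -0.13765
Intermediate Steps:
V(f) = -745 (V(f) = 9 - 26*29 = 9 - 754 = -745)
-140301/1276081 + V(-1629)/((-13 - 151)**2) = -140301/1276081 - 745/(-13 - 151)**2 = -140301*1/1276081 - 745/((-164)**2) = -140301/1276081 - 745/26896 = -4724216041/34321474576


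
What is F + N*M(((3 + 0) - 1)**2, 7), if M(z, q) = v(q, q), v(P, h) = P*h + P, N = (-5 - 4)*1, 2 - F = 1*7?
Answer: -509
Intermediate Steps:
F = -5 (F = 2 - 7 = -5)
N = -9 (N = -9*1 = -9)
v(P, h) = P + P*h
M(z, q) = q*(1 + q)
F + N*M(((3 + 0) - 1)**2, 7) = -5 - 63*(1 + 7) = -5 - 63*8 = -5 - 9*56 = -5 - 504 = -509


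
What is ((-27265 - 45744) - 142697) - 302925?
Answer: -518631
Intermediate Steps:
((-27265 - 45744) - 142697) - 302925 = (-73009 - 142697) - 302925 = -215706 - 302925 = -518631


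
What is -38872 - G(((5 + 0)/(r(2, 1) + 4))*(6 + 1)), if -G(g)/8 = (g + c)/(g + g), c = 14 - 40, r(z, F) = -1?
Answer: -1360692/35 ≈ -38877.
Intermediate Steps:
c = -26
G(g) = -4*(-26 + g)/g (G(g) = -8*(g - 26)/(g + g) = -8*(-26 + g)/(2*g) = -8*(-26 + g)*1/(2*g) = -4*(-26 + g)/g)
-38872 - G(((5 + 0)/(r(2, 1) + 4))*(6 + 1)) = -38872 - (-4 + 104/((((5 + 0)/(-1 + 4))*(6 + 1)))) = -38872 - (-4 + 104/(((5/3)*7))) = -38872 - (-4 + 104/(35/3)) = -38872 - (-4 + 104*(3/35)) = -38872 - (-4 + 312/35) = -38872 - 1*172/35 = -38872 - 172/35 = -1360692/35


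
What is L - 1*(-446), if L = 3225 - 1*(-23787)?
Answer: 27458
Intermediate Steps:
L = 27012 (L = 3225 + 23787 = 27012)
L - 1*(-446) = 27012 - 1*(-446) = 27012 + 446 = 27458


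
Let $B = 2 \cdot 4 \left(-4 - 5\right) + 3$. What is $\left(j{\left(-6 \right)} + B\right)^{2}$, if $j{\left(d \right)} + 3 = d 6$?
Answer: $11664$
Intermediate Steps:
$j{\left(d \right)} = -3 + 6 d$ ($j{\left(d \right)} = -3 + d 6 = -3 + 6 d$)
$B = -69$ ($B = 2 \cdot 4 \left(-9\right) + 3 = 2 \left(-36\right) + 3 = -72 + 3 = -69$)
$\left(j{\left(-6 \right)} + B\right)^{2} = \left(\left(-3 + 6 \left(-6\right)\right) - 69\right)^{2} = \left(\left(-3 - 36\right) - 69\right)^{2} = \left(-39 - 69\right)^{2} = \left(-108\right)^{2} = 11664$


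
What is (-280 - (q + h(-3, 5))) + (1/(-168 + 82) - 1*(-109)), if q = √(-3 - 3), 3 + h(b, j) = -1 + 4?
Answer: -14707/86 - I*√6 ≈ -171.01 - 2.4495*I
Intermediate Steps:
h(b, j) = 0 (h(b, j) = -3 + (-1 + 4) = -3 + 3 = 0)
q = I*√6 (q = √(-6) = I*√6 ≈ 2.4495*I)
(-280 - (q + h(-3, 5))) + (1/(-168 + 82) - 1*(-109)) = (-280 - (I*√6 + 0)) + (1/(-168 + 82) - 1*(-109)) = (-280 - I*√6) + (1/(-86) + 109) = (-280 - I*√6) + (-1/86 + 109) = (-280 - I*√6) + 9373/86 = -14707/86 - I*√6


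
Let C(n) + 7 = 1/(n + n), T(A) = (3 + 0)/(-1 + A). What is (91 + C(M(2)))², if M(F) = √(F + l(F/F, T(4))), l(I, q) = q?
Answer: (504 + √3)²/36 ≈ 7104.6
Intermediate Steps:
T(A) = 3/(-1 + A)
M(F) = √(1 + F) (M(F) = √(F + 3/(-1 + 4)) = √(F + 3/3) = √(F + 3*(⅓)) = √(F + 1) = √(1 + F))
C(n) = -7 + 1/(2*n) (C(n) = -7 + 1/(n + n) = -7 + 1/(2*n))
(91 + C(M(2)))² = (91 + (-7 + 1/(2*(√(1 + 2)))))² = (91 + (-7 + 1/(2*(√3))))² = (91 + (-7 + (√3/3)/2))² = (91 + (-7 + √3/6))² = (84 + √3/6)²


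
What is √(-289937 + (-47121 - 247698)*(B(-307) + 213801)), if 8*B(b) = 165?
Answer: I*√1008623481566/4 ≈ 2.5108e+5*I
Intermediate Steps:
B(b) = 165/8 (B(b) = (⅛)*165 = 165/8)
√(-289937 + (-47121 - 247698)*(B(-307) + 213801)) = √(-289937 + (-47121 - 247698)*(165/8 + 213801)) = √(-289937 - 294819*1710573/8) = √(-289937 - 504309421287/8) = √(-504311740783/8) = I*√1008623481566/4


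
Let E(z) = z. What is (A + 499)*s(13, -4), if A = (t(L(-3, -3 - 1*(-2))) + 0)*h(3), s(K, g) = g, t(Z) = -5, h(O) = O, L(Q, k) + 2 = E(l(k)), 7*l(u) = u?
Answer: -1936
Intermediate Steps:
l(u) = u/7
L(Q, k) = -2 + k/7
A = -15 (A = (-5 + 0)*3 = -5*3 = -15)
(A + 499)*s(13, -4) = (-15 + 499)*(-4) = 484*(-4) = -1936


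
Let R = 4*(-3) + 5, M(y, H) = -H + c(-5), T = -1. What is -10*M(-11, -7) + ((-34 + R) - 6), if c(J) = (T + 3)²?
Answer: -157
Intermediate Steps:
c(J) = 4 (c(J) = (-1 + 3)² = 2² = 4)
M(y, H) = 4 - H (M(y, H) = -H + 4 = 4 - H)
R = -7 (R = -12 + 5 = -7)
-10*M(-11, -7) + ((-34 + R) - 6) = -10*(4 - 1*(-7)) + ((-34 - 7) - 6) = -10*(4 + 7) + (-41 - 6) = -10*11 - 47 = -110 - 47 = -157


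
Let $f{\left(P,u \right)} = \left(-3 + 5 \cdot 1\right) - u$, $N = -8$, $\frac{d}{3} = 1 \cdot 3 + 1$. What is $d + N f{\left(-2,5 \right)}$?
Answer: $36$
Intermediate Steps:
$d = 12$ ($d = 3 \left(1 \cdot 3 + 1\right) = 3 \left(3 + 1\right) = 3 \cdot 4 = 12$)
$f{\left(P,u \right)} = 2 - u$ ($f{\left(P,u \right)} = \left(-3 + 5\right) - u = 2 - u$)
$d + N f{\left(-2,5 \right)} = 12 - 8 \left(2 - 5\right) = 12 - -24 = 12 + 24 = 36$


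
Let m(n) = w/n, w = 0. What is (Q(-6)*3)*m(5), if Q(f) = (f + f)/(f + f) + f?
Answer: 0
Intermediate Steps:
m(n) = 0 (m(n) = 0/n = 0)
Q(f) = 1 + f (Q(f) = (2*f)/((2*f)) + f = (2*f)*(1/(2*f)) + f = 1 + f)
(Q(-6)*3)*m(5) = ((1 - 6)*3)*0 = -5*3*0 = -15*0 = 0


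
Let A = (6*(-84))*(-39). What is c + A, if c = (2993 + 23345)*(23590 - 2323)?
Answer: 560149902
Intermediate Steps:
A = 19656 (A = -504*(-39) = 19656)
c = 560130246 (c = 26338*21267 = 560130246)
c + A = 560130246 + 19656 = 560149902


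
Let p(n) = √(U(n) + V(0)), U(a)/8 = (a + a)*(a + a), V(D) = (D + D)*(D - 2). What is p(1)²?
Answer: 32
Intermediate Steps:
V(D) = 2*D*(-2 + D) (V(D) = (2*D)*(-2 + D) = 2*D*(-2 + D))
U(a) = 32*a² (U(a) = 8*((a + a)*(a + a)) = 8*((2*a)*(2*a)) = 8*(4*a²) = 32*a²)
p(n) = 4*√2*√(n²) (p(n) = √(32*n² + 2*0*(-2 + 0)) = √(32*n² + 2*0*(-2)) = √(32*n² + 0) = √(32*n²) = 4*√2*√(n²))
p(1)² = (4*√2*√(1²))² = (4*√2*√1)² = (4*√2*1)² = (4*√2)² = 32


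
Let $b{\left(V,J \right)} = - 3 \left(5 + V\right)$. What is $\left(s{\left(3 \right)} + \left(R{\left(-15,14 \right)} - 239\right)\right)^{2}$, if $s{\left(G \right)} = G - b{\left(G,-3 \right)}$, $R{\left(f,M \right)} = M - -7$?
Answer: $36481$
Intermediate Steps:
$R{\left(f,M \right)} = 7 + M$ ($R{\left(f,M \right)} = M + 7 = 7 + M$)
$b{\left(V,J \right)} = -15 - 3 V$
$s{\left(G \right)} = 15 + 4 G$ ($s{\left(G \right)} = G - \left(-15 - 3 G\right) = G + \left(15 + 3 G\right) = 15 + 4 G$)
$\left(s{\left(3 \right)} + \left(R{\left(-15,14 \right)} - 239\right)\right)^{2} = \left(\left(15 + 4 \cdot 3\right) + \left(\left(7 + 14\right) - 239\right)\right)^{2} = \left(\left(15 + 12\right) + \left(21 - 239\right)\right)^{2} = \left(27 - 218\right)^{2} = \left(-191\right)^{2} = 36481$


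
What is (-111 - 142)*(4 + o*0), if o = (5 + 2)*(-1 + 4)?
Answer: -1012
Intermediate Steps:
o = 21 (o = 7*3 = 21)
(-111 - 142)*(4 + o*0) = (-111 - 142)*(4 + 21*0) = -253*(4 + 0) = -253*4 = -1012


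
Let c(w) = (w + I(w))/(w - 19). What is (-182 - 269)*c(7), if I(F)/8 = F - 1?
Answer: 24805/12 ≈ 2067.1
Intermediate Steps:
I(F) = -8 + 8*F (I(F) = 8*(F - 1) = 8*(-1 + F) = -8 + 8*F)
c(w) = (-8 + 9*w)/(-19 + w) (c(w) = (w + (-8 + 8*w))/(w - 19) = (-8 + 9*w)/(-19 + w))
(-182 - 269)*c(7) = (-182 - 269)*((-8 + 9*7)/(-19 + 7)) = -451*(-8 + 63)/(-12) = -(-451)*55/12 = -451*(-55/12) = 24805/12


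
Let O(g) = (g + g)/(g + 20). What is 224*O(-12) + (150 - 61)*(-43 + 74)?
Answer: 2087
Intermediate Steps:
O(g) = 2*g/(20 + g) (O(g) = (2*g)/(20 + g) = 2*g/(20 + g))
224*O(-12) + (150 - 61)*(-43 + 74) = 224*(2*(-12)/(20 - 12)) + (150 - 61)*(-43 + 74) = 224*(2*(-12)/8) + 89*31 = 224*(2*(-12)*(1/8)) + 2759 = 224*(-3) + 2759 = -672 + 2759 = 2087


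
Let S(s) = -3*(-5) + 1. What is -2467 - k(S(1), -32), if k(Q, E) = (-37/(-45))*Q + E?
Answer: -110167/45 ≈ -2448.2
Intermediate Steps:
S(s) = 16 (S(s) = 15 + 1 = 16)
k(Q, E) = E + 37*Q/45 (k(Q, E) = (-37*(-1/45))*Q + E = 37*Q/45 + E = E + 37*Q/45)
-2467 - k(S(1), -32) = -2467 - (-32 + (37/45)*16) = -2467 - (-32 + 592/45) = -2467 - 1*(-848/45) = -2467 + 848/45 = -110167/45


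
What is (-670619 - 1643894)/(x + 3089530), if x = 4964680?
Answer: -2314513/8054210 ≈ -0.28737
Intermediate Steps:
(-670619 - 1643894)/(x + 3089530) = (-670619 - 1643894)/(4964680 + 3089530) = -2314513/8054210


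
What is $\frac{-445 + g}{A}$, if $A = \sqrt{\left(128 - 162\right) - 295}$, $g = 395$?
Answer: $\frac{50 i \sqrt{329}}{329} \approx 2.7566 i$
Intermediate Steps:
$A = i \sqrt{329}$ ($A = \sqrt{-34 - 295} = \sqrt{-329} = i \sqrt{329} \approx 18.138 i$)
$\frac{-445 + g}{A} = \frac{-445 + 395}{i \sqrt{329}} = - 50 \left(- \frac{i \sqrt{329}}{329}\right) = \frac{50 i \sqrt{329}}{329}$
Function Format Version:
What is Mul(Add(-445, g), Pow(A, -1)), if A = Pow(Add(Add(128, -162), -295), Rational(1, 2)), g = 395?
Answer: Mul(Rational(50, 329), I, Pow(329, Rational(1, 2))) ≈ Mul(2.7566, I)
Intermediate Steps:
A = Mul(I, Pow(329, Rational(1, 2))) (A = Pow(Add(-34, -295), Rational(1, 2)) = Pow(-329, Rational(1, 2)) = Mul(I, Pow(329, Rational(1, 2))) ≈ Mul(18.138, I))
Mul(Add(-445, g), Pow(A, -1)) = Mul(Add(-445, 395), Pow(Mul(I, Pow(329, Rational(1, 2))), -1)) = Mul(-50, Mul(Rational(-1, 329), I, Pow(329, Rational(1, 2)))) = Mul(Rational(50, 329), I, Pow(329, Rational(1, 2)))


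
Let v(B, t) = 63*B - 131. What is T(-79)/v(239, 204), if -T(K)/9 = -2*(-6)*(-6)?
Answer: 324/7463 ≈ 0.043414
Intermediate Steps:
v(B, t) = -131 + 63*B
T(K) = 648 (T(K) = -9*(-2*(-6))*(-6) = -108*(-6) = -9*(-72) = 648)
T(-79)/v(239, 204) = 648/(-131 + 63*239) = 648/(-131 + 15057) = 648/14926 = 648*(1/14926) = 324/7463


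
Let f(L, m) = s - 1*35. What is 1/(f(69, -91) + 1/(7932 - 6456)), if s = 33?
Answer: -1476/2951 ≈ -0.50017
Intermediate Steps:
f(L, m) = -2 (f(L, m) = 33 - 1*35 = 33 - 35 = -2)
1/(f(69, -91) + 1/(7932 - 6456)) = 1/(-2 + 1/(7932 - 6456)) = 1/(-2 + 1/1476) = 1/(-2951/1476) = -1476/2951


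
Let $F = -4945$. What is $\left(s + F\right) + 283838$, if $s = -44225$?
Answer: $234668$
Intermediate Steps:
$\left(s + F\right) + 283838 = \left(-44225 - 4945\right) + 283838 = -49170 + 283838 = 234668$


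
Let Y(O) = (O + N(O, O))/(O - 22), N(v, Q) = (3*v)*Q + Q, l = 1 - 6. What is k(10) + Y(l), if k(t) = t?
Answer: 205/27 ≈ 7.5926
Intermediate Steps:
l = -5
N(v, Q) = Q + 3*Q*v (N(v, Q) = 3*Q*v + Q = Q + 3*Q*v)
Y(O) = (O + O*(1 + 3*O))/(-22 + O) (Y(O) = (O + O*(1 + 3*O))/(O - 22) = (O + O*(1 + 3*O))/(-22 + O))
k(10) + Y(l) = 10 - 5*(2 + 3*(-5))/(-22 - 5) = 10 - 5*(2 - 15)/(-27) = 10 - 5*(-1/27)*(-13) = 10 - 65/27 = 205/27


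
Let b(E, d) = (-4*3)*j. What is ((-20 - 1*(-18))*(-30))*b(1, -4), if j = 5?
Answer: -3600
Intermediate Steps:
b(E, d) = -60 (b(E, d) = -4*3*5 = -12*5 = -60)
((-20 - 1*(-18))*(-30))*b(1, -4) = ((-20 - 1*(-18))*(-30))*(-60) = ((-20 + 18)*(-30))*(-60) = -2*(-30)*(-60) = 60*(-60) = -3600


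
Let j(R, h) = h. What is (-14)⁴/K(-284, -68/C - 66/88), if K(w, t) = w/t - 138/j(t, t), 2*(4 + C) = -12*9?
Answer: -235298/6119 ≈ -38.454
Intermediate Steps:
C = -58 (C = -4 + (-12*9)/2 = -4 + (½)*(-108) = -4 - 54 = -58)
K(w, t) = -138/t + w/t (K(w, t) = w/t - 138/t = -138/t + w/t)
(-14)⁴/K(-284, -68/C - 66/88) = (-14)⁴/(((-138 - 284)/(-68/(-58) - 66/88))) = 38416/((-422/(-68*(-1/58) - 66*1/88))) = 38416/((-422/(34/29 - ¾))) = 38416/((-422/(49/116))) = 38416/(((116/49)*(-422))) = 38416/(-48952/49) = 38416*(-49/48952) = -235298/6119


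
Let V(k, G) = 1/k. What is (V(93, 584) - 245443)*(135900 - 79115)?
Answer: -1296185653430/93 ≈ -1.3937e+10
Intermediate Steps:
(V(93, 584) - 245443)*(135900 - 79115) = (1/93 - 245443)*(135900 - 79115) = (1/93 - 245443)*56785 = -22826198/93*56785 = -1296185653430/93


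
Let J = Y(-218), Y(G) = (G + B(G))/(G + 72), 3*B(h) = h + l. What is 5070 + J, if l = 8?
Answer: 370254/73 ≈ 5072.0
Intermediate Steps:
B(h) = 8/3 + h/3 (B(h) = (h + 8)/3 = (8 + h)/3 = 8/3 + h/3)
Y(G) = (8/3 + 4*G/3)/(72 + G) (Y(G) = (G + (8/3 + G/3))/(G + 72) = (8/3 + 4*G/3)/(72 + G))
J = 144/73 (J = 4*(2 - 218)/(3*(72 - 218)) = (4/3)*(-216)/(-146) = (4/3)*(-1/146)*(-216) = 144/73 ≈ 1.9726)
5070 + J = 5070 + 144/73 = 370254/73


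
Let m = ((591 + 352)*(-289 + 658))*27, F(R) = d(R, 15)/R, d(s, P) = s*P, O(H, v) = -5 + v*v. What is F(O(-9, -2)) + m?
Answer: 9395124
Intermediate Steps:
O(H, v) = -5 + v**2
d(s, P) = P*s
F(R) = 15 (F(R) = (15*R)/R = 15)
m = 9395109 (m = (943*369)*27 = 347967*27 = 9395109)
F(O(-9, -2)) + m = 15 + 9395109 = 9395124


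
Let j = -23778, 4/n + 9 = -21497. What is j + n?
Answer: -255684836/10753 ≈ -23778.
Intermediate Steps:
n = -2/10753 (n = 4/(-9 - 21497) = 4/(-21506) = 4*(-1/21506) = -2/10753 ≈ -0.00018599)
j + n = -23778 - 2/10753 = -255684836/10753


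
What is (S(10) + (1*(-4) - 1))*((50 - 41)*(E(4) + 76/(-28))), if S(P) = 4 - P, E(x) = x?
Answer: -891/7 ≈ -127.29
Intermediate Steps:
(S(10) + (1*(-4) - 1))*((50 - 41)*(E(4) + 76/(-28))) = ((4 - 1*10) + (1*(-4) - 1))*((50 - 41)*(4 + 76/(-28))) = ((4 - 10) + (-4 - 1))*(9*(4 + 76*(-1/28))) = (-6 - 5)*(9*(4 - 19/7)) = -99*9/7 = -11*81/7 = -891/7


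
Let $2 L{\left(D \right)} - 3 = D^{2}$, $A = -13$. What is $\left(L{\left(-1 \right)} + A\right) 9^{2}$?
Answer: $-891$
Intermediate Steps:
$L{\left(D \right)} = \frac{3}{2} + \frac{D^{2}}{2}$
$\left(L{\left(-1 \right)} + A\right) 9^{2} = \left(\left(\frac{3}{2} + \frac{\left(-1\right)^{2}}{2}\right) - 13\right) 9^{2} = \left(\left(\frac{3}{2} + \frac{1}{2} \cdot 1\right) - 13\right) 81 = \left(\left(\frac{3}{2} + \frac{1}{2}\right) - 13\right) 81 = \left(2 - 13\right) 81 = \left(-11\right) 81 = -891$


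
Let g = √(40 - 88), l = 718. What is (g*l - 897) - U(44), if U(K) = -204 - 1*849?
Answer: 156 + 2872*I*√3 ≈ 156.0 + 4974.5*I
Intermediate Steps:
U(K) = -1053 (U(K) = -204 - 849 = -1053)
g = 4*I*√3 (g = √(-48) = 4*I*√3 ≈ 6.9282*I)
(g*l - 897) - U(44) = ((4*I*√3)*718 - 897) - 1*(-1053) = (2872*I*√3 - 897) + 1053 = (-897 + 2872*I*√3) + 1053 = 156 + 2872*I*√3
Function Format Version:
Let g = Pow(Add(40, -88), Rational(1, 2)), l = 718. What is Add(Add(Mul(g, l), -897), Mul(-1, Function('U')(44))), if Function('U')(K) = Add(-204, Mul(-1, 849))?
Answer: Add(156, Mul(2872, I, Pow(3, Rational(1, 2)))) ≈ Add(156.00, Mul(4974.5, I))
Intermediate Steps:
Function('U')(K) = -1053 (Function('U')(K) = Add(-204, -849) = -1053)
g = Mul(4, I, Pow(3, Rational(1, 2))) (g = Pow(-48, Rational(1, 2)) = Mul(4, I, Pow(3, Rational(1, 2))) ≈ Mul(6.9282, I))
Add(Add(Mul(g, l), -897), Mul(-1, Function('U')(44))) = Add(Add(Mul(Mul(4, I, Pow(3, Rational(1, 2))), 718), -897), Mul(-1, -1053)) = Add(Add(Mul(2872, I, Pow(3, Rational(1, 2))), -897), 1053) = Add(Add(-897, Mul(2872, I, Pow(3, Rational(1, 2)))), 1053) = Add(156, Mul(2872, I, Pow(3, Rational(1, 2))))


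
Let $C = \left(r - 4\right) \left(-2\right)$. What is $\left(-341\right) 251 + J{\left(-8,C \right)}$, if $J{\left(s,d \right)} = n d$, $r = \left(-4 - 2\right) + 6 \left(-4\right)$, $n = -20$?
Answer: $-86951$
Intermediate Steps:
$r = -30$ ($r = -6 - 24 = -30$)
$C = 68$ ($C = \left(-30 - 4\right) \left(-2\right) = \left(-34\right) \left(-2\right) = 68$)
$J{\left(s,d \right)} = - 20 d$
$\left(-341\right) 251 + J{\left(-8,C \right)} = \left(-341\right) 251 - 1360 = -85591 - 1360 = -86951$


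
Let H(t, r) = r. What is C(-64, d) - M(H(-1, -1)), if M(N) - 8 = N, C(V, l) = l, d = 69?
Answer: 62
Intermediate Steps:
M(N) = 8 + N
C(-64, d) - M(H(-1, -1)) = 69 - (8 - 1) = 69 - 1*7 = 69 - 7 = 62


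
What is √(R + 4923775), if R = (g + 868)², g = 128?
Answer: √5915791 ≈ 2432.2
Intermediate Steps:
R = 992016 (R = (128 + 868)² = 996² = 992016)
√(R + 4923775) = √(992016 + 4923775) = √5915791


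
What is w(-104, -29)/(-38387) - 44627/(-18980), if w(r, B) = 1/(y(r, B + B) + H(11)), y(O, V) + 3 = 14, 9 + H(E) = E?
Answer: 131776553/56045020 ≈ 2.3513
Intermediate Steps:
H(E) = -9 + E
y(O, V) = 11 (y(O, V) = -3 + 14 = 11)
w(r, B) = 1/13 (w(r, B) = 1/(11 + (-9 + 11)) = 1/(11 + 2) = 1/13)
w(-104, -29)/(-38387) - 44627/(-18980) = (1/13)/(-38387) - 44627/(-18980) = (1/13)*(-1/38387) - 44627*(-1/18980) = -1/499031 + 44627/18980 = 131776553/56045020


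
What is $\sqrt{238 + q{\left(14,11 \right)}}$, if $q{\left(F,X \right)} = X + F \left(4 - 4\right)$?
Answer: $\sqrt{249} \approx 15.78$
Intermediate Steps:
$q{\left(F,X \right)} = X$ ($q{\left(F,X \right)} = X + F 0 = X + 0 = X$)
$\sqrt{238 + q{\left(14,11 \right)}} = \sqrt{238 + 11} = \sqrt{249}$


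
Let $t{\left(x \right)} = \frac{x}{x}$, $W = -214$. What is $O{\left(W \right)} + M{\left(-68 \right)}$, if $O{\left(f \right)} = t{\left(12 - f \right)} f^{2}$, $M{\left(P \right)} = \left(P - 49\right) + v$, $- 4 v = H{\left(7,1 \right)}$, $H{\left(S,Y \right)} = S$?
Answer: $\frac{182709}{4} \approx 45677.0$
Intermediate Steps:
$t{\left(x \right)} = 1$
$v = - \frac{7}{4}$ ($v = \left(- \frac{1}{4}\right) 7 = - \frac{7}{4} \approx -1.75$)
$M{\left(P \right)} = - \frac{203}{4} + P$ ($M{\left(P \right)} = \left(P - 49\right) - \frac{7}{4} = \left(-49 + P\right) - \frac{7}{4} = - \frac{203}{4} + P$)
$O{\left(f \right)} = f^{2}$ ($O{\left(f \right)} = 1 f^{2} = f^{2}$)
$O{\left(W \right)} + M{\left(-68 \right)} = \left(-214\right)^{2} - \frac{475}{4} = 45796 - \frac{475}{4} = \frac{182709}{4}$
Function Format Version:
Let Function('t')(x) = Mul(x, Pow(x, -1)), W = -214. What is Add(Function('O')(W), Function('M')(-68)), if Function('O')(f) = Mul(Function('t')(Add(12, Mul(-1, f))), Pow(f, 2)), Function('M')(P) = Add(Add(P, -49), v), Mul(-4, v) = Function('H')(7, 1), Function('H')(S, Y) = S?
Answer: Rational(182709, 4) ≈ 45677.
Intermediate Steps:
Function('t')(x) = 1
v = Rational(-7, 4) (v = Mul(Rational(-1, 4), 7) = Rational(-7, 4) ≈ -1.7500)
Function('M')(P) = Add(Rational(-203, 4), P) (Function('M')(P) = Add(Add(P, -49), Rational(-7, 4)) = Add(Add(-49, P), Rational(-7, 4)) = Add(Rational(-203, 4), P))
Function('O')(f) = Pow(f, 2) (Function('O')(f) = Mul(1, Pow(f, 2)) = Pow(f, 2))
Add(Function('O')(W), Function('M')(-68)) = Add(Pow(-214, 2), Add(Rational(-203, 4), -68)) = Add(45796, Rational(-475, 4)) = Rational(182709, 4)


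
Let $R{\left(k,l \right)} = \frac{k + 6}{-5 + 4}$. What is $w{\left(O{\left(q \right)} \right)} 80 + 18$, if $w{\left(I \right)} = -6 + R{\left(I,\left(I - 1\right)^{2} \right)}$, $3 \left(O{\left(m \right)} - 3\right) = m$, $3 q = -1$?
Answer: $- \frac{10558}{9} \approx -1173.1$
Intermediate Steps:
$q = - \frac{1}{3}$ ($q = \frac{1}{3} \left(-1\right) = - \frac{1}{3} \approx -0.33333$)
$O{\left(m \right)} = 3 + \frac{m}{3}$
$R{\left(k,l \right)} = -6 - k$ ($R{\left(k,l \right)} = \frac{6 + k}{-1} = \left(6 + k\right) \left(-1\right) = -6 - k$)
$w{\left(I \right)} = -12 - I$ ($w{\left(I \right)} = -6 - \left(6 + I\right) = -12 - I$)
$w{\left(O{\left(q \right)} \right)} 80 + 18 = \left(-12 - \left(3 + \frac{1}{3} \left(- \frac{1}{3}\right)\right)\right) 80 + 18 = \left(-12 - \left(3 - \frac{1}{9}\right)\right) 80 + 18 = \left(-12 - \frac{26}{9}\right) 80 + 18 = \left(- \frac{134}{9}\right) 80 + 18 = - \frac{10720}{9} + 18 = - \frac{10558}{9}$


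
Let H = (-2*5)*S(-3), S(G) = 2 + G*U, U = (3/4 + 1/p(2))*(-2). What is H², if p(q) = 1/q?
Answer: 34225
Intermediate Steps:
U = -11/2 (U = (3/4 + 1/1/2)*(-2) = (3*(¼) + 1/(½))*(-2) = (¾ + 1*2)*(-2) = (¾ + 2)*(-2) = (11/4)*(-2) = -11/2 ≈ -5.5000)
S(G) = 2 - 11*G/2 (S(G) = 2 + G*(-11/2) = 2 - 11*G/2)
H = -185 (H = (-2*5)*(2 - 11/2*(-3)) = -10*(2 + 33/2) = -10*37/2 = -185)
H² = (-185)² = 34225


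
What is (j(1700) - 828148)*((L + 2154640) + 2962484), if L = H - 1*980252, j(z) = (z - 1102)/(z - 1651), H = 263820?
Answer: -178574158028568/49 ≈ -3.6444e+12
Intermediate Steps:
j(z) = (-1102 + z)/(-1651 + z)
L = -716432 (L = 263820 - 1*980252 = 263820 - 980252 = -716432)
(j(1700) - 828148)*((L + 2154640) + 2962484) = ((-1102 + 1700)/(-1651 + 1700) - 828148)*((-716432 + 2154640) + 2962484) = (598/49 - 828148)*(1438208 + 2962484) = ((1/49)*598 - 828148)*4400692 = (598/49 - 828148)*4400692 = -40578654/49*4400692 = -178574158028568/49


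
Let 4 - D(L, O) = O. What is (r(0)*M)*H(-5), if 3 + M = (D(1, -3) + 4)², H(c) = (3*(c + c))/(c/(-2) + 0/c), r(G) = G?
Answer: 0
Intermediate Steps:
D(L, O) = 4 - O
H(c) = -12 (H(c) = (3*(2*c))/(c*(-½) + 0) = (6*c)/(-c/2 + 0) = (6*c)/((-c/2)) = (6*c)*(-2/c) = -12)
M = 118 (M = -3 + ((4 - 1*(-3)) + 4)² = -3 + ((4 + 3) + 4)² = -3 + (7 + 4)² = -3 + 11² = -3 + 121 = 118)
(r(0)*M)*H(-5) = (0*118)*(-12) = 0*(-12) = 0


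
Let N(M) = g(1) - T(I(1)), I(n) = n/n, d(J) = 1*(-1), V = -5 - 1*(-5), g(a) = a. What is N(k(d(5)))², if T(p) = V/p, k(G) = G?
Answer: 1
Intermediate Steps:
V = 0 (V = -5 + 5 = 0)
d(J) = -1
I(n) = 1
T(p) = 0 (T(p) = 0/p = 0)
N(M) = 1 (N(M) = 1 - 1*0 = 1 + 0 = 1)
N(k(d(5)))² = 1² = 1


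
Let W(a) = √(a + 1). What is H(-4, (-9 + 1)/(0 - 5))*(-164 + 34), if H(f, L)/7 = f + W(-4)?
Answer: 3640 - 910*I*√3 ≈ 3640.0 - 1576.2*I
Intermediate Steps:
W(a) = √(1 + a)
H(f, L) = 7*f + 7*I*√3 (H(f, L) = 7*(f + √(1 - 4)) = 7*(f + √(-3)) = 7*(f + I*√3) = 7*f + 7*I*√3)
H(-4, (-9 + 1)/(0 - 5))*(-164 + 34) = (7*(-4) + 7*I*√3)*(-164 + 34) = (-28 + 7*I*√3)*(-130) = 3640 - 910*I*√3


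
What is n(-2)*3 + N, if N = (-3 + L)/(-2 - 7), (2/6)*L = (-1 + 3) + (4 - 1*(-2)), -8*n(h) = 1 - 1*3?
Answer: -19/12 ≈ -1.5833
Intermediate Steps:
n(h) = ¼ (n(h) = -(1 - 1*3)/8 = -(1 - 3)/8 = -⅛*(-2) = ¼)
L = 24 (L = 3*((-1 + 3) + (4 - 1*(-2))) = 3*(2 + (4 + 2)) = 3*(2 + 6) = 3*8 = 24)
N = -7/3 (N = (-3 + 24)/(-2 - 7) = 21/(-9) = 21*(-⅑) = -7/3 ≈ -2.3333)
n(-2)*3 + N = (¼)*3 - 7/3 = ¾ - 7/3 = -19/12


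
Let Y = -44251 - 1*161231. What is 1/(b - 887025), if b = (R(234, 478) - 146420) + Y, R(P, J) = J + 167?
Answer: -1/1238282 ≈ -8.0757e-7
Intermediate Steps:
Y = -205482 (Y = -44251 - 161231 = -205482)
R(P, J) = 167 + J
b = -351257 (b = ((167 + 478) - 146420) - 205482 = (645 - 146420) - 205482 = -145775 - 205482 = -351257)
1/(b - 887025) = 1/(-351257 - 887025) = 1/(-1238282) = -1/1238282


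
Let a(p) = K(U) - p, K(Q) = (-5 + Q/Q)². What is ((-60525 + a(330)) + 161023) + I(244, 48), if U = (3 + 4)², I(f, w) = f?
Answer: 100428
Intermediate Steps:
U = 49 (U = 7² = 49)
K(Q) = 16 (K(Q) = (-5 + 1)² = (-4)² = 16)
a(p) = 16 - p
((-60525 + a(330)) + 161023) + I(244, 48) = ((-60525 + (16 - 1*330)) + 161023) + 244 = ((-60525 + (16 - 330)) + 161023) + 244 = ((-60525 - 314) + 161023) + 244 = (-60839 + 161023) + 244 = 100184 + 244 = 100428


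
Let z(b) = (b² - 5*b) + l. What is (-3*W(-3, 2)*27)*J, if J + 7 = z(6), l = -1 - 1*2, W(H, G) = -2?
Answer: -648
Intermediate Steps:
l = -3 (l = -1 - 2 = -3)
z(b) = -3 + b² - 5*b (z(b) = (b² - 5*b) - 3 = -3 + b² - 5*b)
J = -4 (J = -7 + (-3 + 6² - 5*6) = -7 + (-3 + 36 - 30) = -7 + 3 = -4)
(-3*W(-3, 2)*27)*J = (-3*(-2)*27)*(-4) = (6*27)*(-4) = 162*(-4) = -648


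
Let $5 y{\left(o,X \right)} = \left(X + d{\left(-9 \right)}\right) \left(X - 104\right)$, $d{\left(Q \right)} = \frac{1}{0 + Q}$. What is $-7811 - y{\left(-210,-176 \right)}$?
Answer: $- \frac{159059}{9} \approx -17673.0$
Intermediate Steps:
$d{\left(Q \right)} = \frac{1}{Q}$
$y{\left(o,X \right)} = \frac{\left(-104 + X\right) \left(- \frac{1}{9} + X\right)}{5}$ ($y{\left(o,X \right)} = \frac{\left(X + \frac{1}{-9}\right) \left(X - 104\right)}{5} = \frac{\left(X - \frac{1}{9}\right) \left(-104 + X\right)}{5} = \frac{\left(- \frac{1}{9} + X\right) \left(-104 + X\right)}{5} = \frac{\left(-104 + X\right) \left(- \frac{1}{9} + X\right)}{5}$)
$-7811 - y{\left(-210,-176 \right)} = -7811 - \left(\frac{104}{45} - - \frac{164912}{45} + \frac{\left(-176\right)^{2}}{5}\right) = -7811 - \left(\frac{104}{45} + \frac{164912}{45} + \frac{1}{5} \cdot 30976\right) = -7811 - \left(\frac{104}{45} + \frac{164912}{45} + \frac{30976}{5}\right) = -7811 - \frac{88760}{9} = - \frac{159059}{9}$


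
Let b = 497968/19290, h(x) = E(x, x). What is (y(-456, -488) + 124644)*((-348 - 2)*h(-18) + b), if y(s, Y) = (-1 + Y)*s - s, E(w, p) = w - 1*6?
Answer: 9429245619552/3215 ≈ 2.9329e+9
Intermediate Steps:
E(w, p) = -6 + w (E(w, p) = w - 6 = -6 + w)
h(x) = -6 + x
y(s, Y) = -s + s*(-1 + Y) (y(s, Y) = s*(-1 + Y) - s = -s + s*(-1 + Y))
b = 248984/9645 (b = 497968*(1/19290) = 248984/9645 ≈ 25.815)
(y(-456, -488) + 124644)*((-348 - 2)*h(-18) + b) = (-456*(-2 - 488) + 124644)*((-348 - 2)*(-6 - 18) + 248984/9645) = (-456*(-490) + 124644)*(-350*(-24) + 248984/9645) = (223440 + 124644)*(8400 + 248984/9645) = 348084*(81266984/9645) = 9429245619552/3215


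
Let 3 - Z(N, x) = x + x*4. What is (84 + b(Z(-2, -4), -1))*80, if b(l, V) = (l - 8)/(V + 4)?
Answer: 7120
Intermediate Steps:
Z(N, x) = 3 - 5*x (Z(N, x) = 3 - (x + x*4) = 3 - (x + 4*x) = 3 - 5*x)
b(l, V) = (-8 + l)/(4 + V)
(84 + b(Z(-2, -4), -1))*80 = (84 + (-8 + (3 - 5*(-4)))/(4 - 1))*80 = (84 + (-8 + (3 + 20))/3)*80 = (84 + (-8 + 23)/3)*80 = (84 + (1/3)*15)*80 = (84 + 5)*80 = 89*80 = 7120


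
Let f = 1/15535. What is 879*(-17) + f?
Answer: -232139504/15535 ≈ -14943.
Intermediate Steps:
f = 1/15535 ≈ 6.4371e-5
879*(-17) + f = 879*(-17) + 1/15535 = -14943 + 1/15535 = -232139504/15535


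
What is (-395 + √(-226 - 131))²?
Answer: (395 - I*√357)² ≈ 1.5567e+5 - 14927.0*I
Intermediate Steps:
(-395 + √(-226 - 131))² = (-395 + √(-357))² = (-395 + I*√357)²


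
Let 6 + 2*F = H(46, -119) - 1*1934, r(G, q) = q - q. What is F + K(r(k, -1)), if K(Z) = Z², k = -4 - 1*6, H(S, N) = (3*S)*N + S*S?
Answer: -8123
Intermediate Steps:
H(S, N) = S² + 3*N*S (H(S, N) = 3*N*S + S² = S² + 3*N*S)
k = -10 (k = -4 - 6 = -10)
r(G, q) = 0
F = -8123 (F = -3 + (46*(46 + 3*(-119)) - 1*1934)/2 = -3 + (46*(46 - 357) - 1934)/2 = -3 + (46*(-311) - 1934)/2 = -3 + (-14306 - 1934)/2 = -3 + (½)*(-16240) = -3 - 8120 = -8123)
F + K(r(k, -1)) = -8123 + 0² = -8123 + 0 = -8123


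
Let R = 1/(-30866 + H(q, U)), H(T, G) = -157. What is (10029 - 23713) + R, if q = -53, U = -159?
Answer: -424518733/31023 ≈ -13684.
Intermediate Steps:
R = -1/31023 (R = 1/(-30866 - 157) = 1/(-31023) = -1/31023 ≈ -3.2234e-5)
(10029 - 23713) + R = (10029 - 23713) - 1/31023 = -13684 - 1/31023 = -424518733/31023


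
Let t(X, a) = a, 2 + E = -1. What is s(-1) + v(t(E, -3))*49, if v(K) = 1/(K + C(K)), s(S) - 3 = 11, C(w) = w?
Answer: 35/6 ≈ 5.8333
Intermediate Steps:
E = -3 (E = -2 - 1 = -3)
s(S) = 14 (s(S) = 3 + 11 = 14)
v(K) = 1/(2*K) (v(K) = 1/(K + K) = 1/(2*K))
s(-1) + v(t(E, -3))*49 = 14 + ((½)/(-3))*49 = 14 + ((½)*(-⅓))*49 = 14 - ⅙*49 = 14 - 49/6 = 35/6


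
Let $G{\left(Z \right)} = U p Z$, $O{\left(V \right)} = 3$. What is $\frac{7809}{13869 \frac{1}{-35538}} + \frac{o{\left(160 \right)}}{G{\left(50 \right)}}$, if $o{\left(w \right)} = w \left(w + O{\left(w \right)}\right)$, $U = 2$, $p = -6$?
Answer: $- \frac{463531802}{23115} \approx -20053.0$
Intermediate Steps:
$o{\left(w \right)} = w \left(3 + w\right)$ ($o{\left(w \right)} = w \left(w + 3\right) = w \left(3 + w\right)$)
$G{\left(Z \right)} = - 12 Z$ ($G{\left(Z \right)} = 2 \left(-6\right) Z = - 12 Z$)
$\frac{7809}{13869 \frac{1}{-35538}} + \frac{o{\left(160 \right)}}{G{\left(50 \right)}} = \frac{7809}{13869 \frac{1}{-35538}} + \frac{160 \left(3 + 160\right)}{\left(-12\right) 50} = \frac{7809}{13869 \left(- \frac{1}{35538}\right)} + \frac{160 \cdot 163}{-600} = \frac{7809}{- \frac{4623}{11846}} + 26080 \left(- \frac{1}{600}\right) = 7809 \left(- \frac{11846}{4623}\right) - \frac{652}{15} = - \frac{30835138}{1541} - \frac{652}{15} = - \frac{463531802}{23115}$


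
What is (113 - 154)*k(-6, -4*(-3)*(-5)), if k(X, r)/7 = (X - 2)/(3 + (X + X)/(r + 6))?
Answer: 20664/29 ≈ 712.55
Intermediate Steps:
k(X, r) = 7*(-2 + X)/(3 + 2*X/(6 + r)) (k(X, r) = 7*((X - 2)/(3 + (X + X)/(r + 6))) = 7*((-2 + X)/(3 + (2*X)/(6 + r))) = 7*((-2 + X)/(3 + 2*X/(6 + r))) = 7*(-2 + X)/(3 + 2*X/(6 + r)))
(113 - 154)*k(-6, -4*(-3)*(-5)) = (113 - 154)*(7*(-12 - 2*(-4*(-3))*(-5) + 6*(-6) - 6*(-4*(-3))*(-5))/(18 + 2*(-6) + 3*(-4*(-3)*(-5)))) = -287*(-12 - 24*(-5) - 36 - 72*(-5))/(18 - 12 + 3*(12*(-5))) = -287*(-12 - 2*(-60) - 36 - 6*(-60))/(18 - 12 + 3*(-60)) = -287*(-12 + 120 - 36 + 360)/(18 - 12 - 180) = -287*432/(-174) = -287*(-1)*432/174 = -41*(-504/29) = 20664/29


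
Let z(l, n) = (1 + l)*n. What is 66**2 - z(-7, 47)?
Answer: 4638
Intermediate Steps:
z(l, n) = n*(1 + l)
66**2 - z(-7, 47) = 66**2 - 47*(1 - 7) = 4356 - 47*(-6) = 4356 - 1*(-282) = 4356 + 282 = 4638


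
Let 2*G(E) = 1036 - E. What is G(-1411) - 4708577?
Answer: -9414707/2 ≈ -4.7074e+6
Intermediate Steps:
G(E) = 518 - E/2 (G(E) = (1036 - E)/2 = 518 - E/2)
G(-1411) - 4708577 = (518 - ½*(-1411)) - 4708577 = (518 + 1411/2) - 4708577 = 2447/2 - 4708577 = -9414707/2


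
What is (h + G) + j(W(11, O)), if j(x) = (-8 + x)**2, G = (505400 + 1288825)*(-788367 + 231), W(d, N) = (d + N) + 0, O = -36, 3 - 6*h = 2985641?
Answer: -4242281433352/3 ≈ -1.4141e+12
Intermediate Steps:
h = -1492819/3 (h = 1/2 - 1/6*2985641 = 1/2 - 2985641/6 = -1492819/3 ≈ -4.9761e+5)
W(d, N) = N + d (W(d, N) = (N + d) + 0 = N + d)
G = -1414093314600 (G = 1794225*(-788136) = -1414093314600)
(h + G) + j(W(11, O)) = (-1492819/3 - 1414093314600) + (-8 + (-36 + 11))**2 = -4242281436619/3 + (-8 - 25)**2 = -4242281436619/3 + (-33)**2 = -4242281436619/3 + 1089 = -4242281433352/3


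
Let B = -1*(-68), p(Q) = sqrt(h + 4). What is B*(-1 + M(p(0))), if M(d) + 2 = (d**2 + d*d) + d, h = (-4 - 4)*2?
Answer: -1836 + 136*I*sqrt(3) ≈ -1836.0 + 235.56*I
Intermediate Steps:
h = -16 (h = -8*2 = -16)
p(Q) = 2*I*sqrt(3) (p(Q) = sqrt(-16 + 4) = sqrt(-12) = 2*I*sqrt(3))
B = 68
M(d) = -2 + d + 2*d**2 (M(d) = -2 + ((d**2 + d*d) + d) = -2 + ((d**2 + d**2) + d) = -2 + (2*d**2 + d) = -2 + (d + 2*d**2) = -2 + d + 2*d**2)
B*(-1 + M(p(0))) = 68*(-1 + (-2 + 2*I*sqrt(3) + 2*(2*I*sqrt(3))**2)) = 68*(-1 + (-2 + 2*I*sqrt(3) + 2*(-12))) = 68*(-1 + (-2 + 2*I*sqrt(3) - 24)) = 68*(-1 + (-26 + 2*I*sqrt(3))) = 68*(-27 + 2*I*sqrt(3)) = -1836 + 136*I*sqrt(3)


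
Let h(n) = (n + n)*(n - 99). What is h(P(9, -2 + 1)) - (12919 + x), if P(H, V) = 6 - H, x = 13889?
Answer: -26196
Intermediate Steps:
h(n) = 2*n*(-99 + n) (h(n) = (2*n)*(-99 + n) = 2*n*(-99 + n))
h(P(9, -2 + 1)) - (12919 + x) = 2*(6 - 1*9)*(-99 + (6 - 1*9)) - (12919 + 13889) = 2*(6 - 9)*(-99 + (6 - 9)) - 1*26808 = 2*(-3)*(-99 - 3) - 26808 = 2*(-3)*(-102) - 26808 = 612 - 26808 = -26196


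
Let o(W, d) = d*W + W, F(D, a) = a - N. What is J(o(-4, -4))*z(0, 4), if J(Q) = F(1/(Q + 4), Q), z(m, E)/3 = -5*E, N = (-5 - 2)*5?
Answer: -2820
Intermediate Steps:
N = -35 (N = -7*5 = -35)
F(D, a) = 35 + a (F(D, a) = a - 1*(-35) = a + 35 = 35 + a)
z(m, E) = -15*E (z(m, E) = 3*(-5*E) = -15*E)
o(W, d) = W + W*d (o(W, d) = W*d + W = W + W*d)
J(Q) = 35 + Q
J(o(-4, -4))*z(0, 4) = (35 - 4*(1 - 4))*(-15*4) = (35 - 4*(-3))*(-60) = (35 + 12)*(-60) = 47*(-60) = -2820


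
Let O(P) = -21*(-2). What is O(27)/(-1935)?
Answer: -14/645 ≈ -0.021705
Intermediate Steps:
O(P) = 42
O(27)/(-1935) = 42/(-1935) = 42*(-1/1935) = -14/645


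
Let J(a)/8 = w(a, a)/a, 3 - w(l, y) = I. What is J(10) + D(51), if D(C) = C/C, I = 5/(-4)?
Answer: 22/5 ≈ 4.4000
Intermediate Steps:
I = -5/4 (I = 5*(-¼) = -5/4 ≈ -1.2500)
w(l, y) = 17/4 (w(l, y) = 3 - 1*(-5/4) = 3 + 5/4 = 17/4)
D(C) = 1
J(a) = 34/a (J(a) = 8*(17/(4*a)) = 34/a)
J(10) + D(51) = 34/10 + 1 = 34*(⅒) + 1 = 17/5 + 1 = 22/5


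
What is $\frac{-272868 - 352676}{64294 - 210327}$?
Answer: $\frac{625544}{146033} \approx 4.2836$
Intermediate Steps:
$\frac{-272868 - 352676}{64294 - 210327} = - \frac{625544}{-146033} = \left(-625544\right) \left(- \frac{1}{146033}\right) = \frac{625544}{146033}$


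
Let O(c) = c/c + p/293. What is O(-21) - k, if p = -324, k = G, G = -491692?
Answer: 144065725/293 ≈ 4.9169e+5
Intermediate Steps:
k = -491692
O(c) = -31/293 (O(c) = c/c - 324/293 = 1 - 324*1/293 = 1 - 324/293 = -31/293)
O(-21) - k = -31/293 - 1*(-491692) = -31/293 + 491692 = 144065725/293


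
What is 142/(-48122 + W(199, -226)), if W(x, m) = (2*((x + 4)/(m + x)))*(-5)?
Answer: -1917/648632 ≈ -0.0029555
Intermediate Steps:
W(x, m) = -10*(4 + x)/(m + x) (W(x, m) = (2*((4 + x)/(m + x)))*(-5) = (2*(4 + x)/(m + x))*(-5) = -10*(4 + x)/(m + x))
142/(-48122 + W(199, -226)) = 142/(-48122 + 10*(-4 - 1*199)/(-226 + 199)) = 142/(-48122 + 10*(-4 - 199)/(-27)) = 142/(-48122 + 10*(-1/27)*(-203)) = 142/(-48122 + 2030/27) = 142/(-1297264/27) = 142*(-27/1297264) = -1917/648632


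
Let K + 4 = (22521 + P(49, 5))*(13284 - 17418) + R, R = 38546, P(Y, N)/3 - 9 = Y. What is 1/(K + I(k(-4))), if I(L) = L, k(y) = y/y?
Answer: -1/93782587 ≈ -1.0663e-8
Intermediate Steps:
k(y) = 1
P(Y, N) = 27 + 3*Y
K = -93782588 (K = -4 + ((22521 + (27 + 3*49))*(13284 - 17418) + 38546) = -4 + ((22521 + (27 + 147))*(-4134) + 38546) = -4 + ((22521 + 174)*(-4134) + 38546) = -4 + (22695*(-4134) + 38546) = -4 + (-93821130 + 38546) = -4 - 93782584 = -93782588)
1/(K + I(k(-4))) = 1/(-93782588 + 1) = 1/(-93782587) = -1/93782587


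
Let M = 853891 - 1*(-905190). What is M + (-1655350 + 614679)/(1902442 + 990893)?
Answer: 5089609584464/2893335 ≈ 1.7591e+6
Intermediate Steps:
M = 1759081 (M = 853891 + 905190 = 1759081)
M + (-1655350 + 614679)/(1902442 + 990893) = 1759081 + (-1655350 + 614679)/(1902442 + 990893) = 1759081 - 1040671/2893335 = 5089609584464/2893335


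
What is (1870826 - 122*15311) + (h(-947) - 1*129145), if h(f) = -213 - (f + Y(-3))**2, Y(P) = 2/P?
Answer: -9220915/9 ≈ -1.0245e+6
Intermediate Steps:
h(f) = -213 - (-2/3 + f)**2 (h(f) = -213 - (f + 2/(-3))**2 = -213 - (f + 2*(-1/3))**2 = -213 - (f - 2/3)**2 = -213 - (-2/3 + f)**2)
(1870826 - 122*15311) + (h(-947) - 1*129145) = (1870826 - 122*15311) + ((-213 - (-2 + 3*(-947))**2/9) - 1*129145) = (1870826 - 1867942) + ((-213 - (-2 - 2841)**2/9) - 129145) = 2884 + ((-213 - 1/9*(-2843)**2) - 129145) = 2884 + ((-213 - 1/9*8082649) - 129145) = 2884 + ((-213 - 8082649/9) - 129145) = 2884 + (-8084566/9 - 129145) = 2884 - 9246871/9 = -9220915/9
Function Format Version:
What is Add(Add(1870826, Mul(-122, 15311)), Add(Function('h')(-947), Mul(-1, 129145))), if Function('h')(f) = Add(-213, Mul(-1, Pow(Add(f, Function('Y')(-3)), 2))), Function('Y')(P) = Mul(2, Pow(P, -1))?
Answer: Rational(-9220915, 9) ≈ -1.0245e+6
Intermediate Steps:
Function('h')(f) = Add(-213, Mul(-1, Pow(Add(Rational(-2, 3), f), 2))) (Function('h')(f) = Add(-213, Mul(-1, Pow(Add(f, Mul(2, Pow(-3, -1))), 2))) = Add(-213, Mul(-1, Pow(Add(f, Mul(2, Rational(-1, 3))), 2))) = Add(-213, Mul(-1, Pow(Add(f, Rational(-2, 3)), 2))) = Add(-213, Mul(-1, Pow(Add(Rational(-2, 3), f), 2))))
Add(Add(1870826, Mul(-122, 15311)), Add(Function('h')(-947), Mul(-1, 129145))) = Add(Add(1870826, Mul(-122, 15311)), Add(Add(-213, Mul(Rational(-1, 9), Pow(Add(-2, Mul(3, -947)), 2))), Mul(-1, 129145))) = Add(Add(1870826, -1867942), Add(Add(-213, Mul(Rational(-1, 9), Pow(Add(-2, -2841), 2))), -129145)) = Add(2884, Add(Add(-213, Mul(Rational(-1, 9), Pow(-2843, 2))), -129145)) = Add(2884, Add(Add(-213, Mul(Rational(-1, 9), 8082649)), -129145)) = Add(2884, Add(Add(-213, Rational(-8082649, 9)), -129145)) = Add(2884, Add(Rational(-8084566, 9), -129145)) = Add(2884, Rational(-9246871, 9)) = Rational(-9220915, 9)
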